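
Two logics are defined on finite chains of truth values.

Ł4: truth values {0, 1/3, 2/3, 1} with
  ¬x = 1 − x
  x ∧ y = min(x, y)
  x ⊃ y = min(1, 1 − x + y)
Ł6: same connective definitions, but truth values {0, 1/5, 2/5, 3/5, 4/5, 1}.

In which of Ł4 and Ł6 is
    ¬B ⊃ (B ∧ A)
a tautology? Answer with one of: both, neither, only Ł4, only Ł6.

In Ł4: at A = 0, B = 0 the value is 0 — not a tautology.
In Ł6: at A = 0, B = 0 the value is 0 — not a tautology.

neither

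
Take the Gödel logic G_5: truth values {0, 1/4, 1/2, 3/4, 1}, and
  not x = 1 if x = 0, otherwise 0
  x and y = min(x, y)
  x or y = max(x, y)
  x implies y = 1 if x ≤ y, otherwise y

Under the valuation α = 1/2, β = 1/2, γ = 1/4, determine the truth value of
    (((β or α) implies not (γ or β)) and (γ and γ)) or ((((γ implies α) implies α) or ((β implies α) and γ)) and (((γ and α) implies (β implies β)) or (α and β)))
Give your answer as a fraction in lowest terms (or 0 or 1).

β or α = 1/2 or 1/2 = 1/2
γ or β = 1/4 or 1/2 = 1/2
not (γ or β) = not 1/2 = 0
(β or α) implies not (γ or β) = 1/2 implies 0 = 0
γ and γ = 1/4 and 1/4 = 1/4
((β or α) implies not (γ or β)) and (γ and γ) = 0 and 1/4 = 0
γ implies α = 1/4 implies 1/2 = 1
(γ implies α) implies α = 1 implies 1/2 = 1/2
β implies α = 1/2 implies 1/2 = 1
(β implies α) and γ = 1 and 1/4 = 1/4
((γ implies α) implies α) or ((β implies α) and γ) = 1/2 or 1/4 = 1/2
γ and α = 1/4 and 1/2 = 1/4
β implies β = 1/2 implies 1/2 = 1
(γ and α) implies (β implies β) = 1/4 implies 1 = 1
α and β = 1/2 and 1/2 = 1/2
((γ and α) implies (β implies β)) or (α and β) = 1 or 1/2 = 1
(((γ implies α) implies α) or ((β implies α) and γ)) and (((γ and α) implies (β implies β)) or (α and β)) = 1/2 and 1 = 1/2
(((β or α) implies not (γ or β)) and (γ and γ)) or ((((γ implies α) implies α) or ((β implies α) and γ)) and (((γ and α) implies (β implies β)) or (α and β))) = 0 or 1/2 = 1/2

1/2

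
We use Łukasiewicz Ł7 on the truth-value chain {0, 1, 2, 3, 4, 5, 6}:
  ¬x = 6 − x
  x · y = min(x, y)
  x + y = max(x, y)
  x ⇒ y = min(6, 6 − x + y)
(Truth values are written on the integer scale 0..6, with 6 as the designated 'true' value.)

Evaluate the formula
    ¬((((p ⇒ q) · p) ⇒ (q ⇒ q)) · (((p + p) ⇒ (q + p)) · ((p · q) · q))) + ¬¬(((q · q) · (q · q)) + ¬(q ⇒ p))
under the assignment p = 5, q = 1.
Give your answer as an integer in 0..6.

5

p ⇒ q = 5 ⇒ 1 = 2
(p ⇒ q) · p = 2 · 5 = 2
q ⇒ q = 1 ⇒ 1 = 6
((p ⇒ q) · p) ⇒ (q ⇒ q) = 2 ⇒ 6 = 6
p + p = 5 + 5 = 5
q + p = 1 + 5 = 5
(p + p) ⇒ (q + p) = 5 ⇒ 5 = 6
p · q = 5 · 1 = 1
(p · q) · q = 1 · 1 = 1
((p + p) ⇒ (q + p)) · ((p · q) · q) = 6 · 1 = 1
(((p ⇒ q) · p) ⇒ (q ⇒ q)) · (((p + p) ⇒ (q + p)) · ((p · q) · q)) = 6 · 1 = 1
¬((((p ⇒ q) · p) ⇒ (q ⇒ q)) · (((p + p) ⇒ (q + p)) · ((p · q) · q))) = ¬1 = 5
q · q = 1 · 1 = 1
q · q = 1 · 1 = 1
(q · q) · (q · q) = 1 · 1 = 1
q ⇒ p = 1 ⇒ 5 = 6
¬(q ⇒ p) = ¬6 = 0
((q · q) · (q · q)) + ¬(q ⇒ p) = 1 + 0 = 1
¬(((q · q) · (q · q)) + ¬(q ⇒ p)) = ¬1 = 5
¬¬(((q · q) · (q · q)) + ¬(q ⇒ p)) = ¬5 = 1
¬((((p ⇒ q) · p) ⇒ (q ⇒ q)) · (((p + p) ⇒ (q + p)) · ((p · q) · q))) + ¬¬(((q · q) · (q · q)) + ¬(q ⇒ p)) = 5 + 1 = 5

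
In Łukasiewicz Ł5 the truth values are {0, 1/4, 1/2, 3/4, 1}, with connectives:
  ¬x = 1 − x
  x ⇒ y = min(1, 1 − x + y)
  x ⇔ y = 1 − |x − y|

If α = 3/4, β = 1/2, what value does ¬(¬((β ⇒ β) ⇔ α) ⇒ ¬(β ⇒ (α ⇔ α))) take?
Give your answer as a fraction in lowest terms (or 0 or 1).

1/4

β ⇒ β = 1/2 ⇒ 1/2 = 1
(β ⇒ β) ⇔ α = 1 ⇔ 3/4 = 3/4
¬((β ⇒ β) ⇔ α) = ¬3/4 = 1/4
α ⇔ α = 3/4 ⇔ 3/4 = 1
β ⇒ (α ⇔ α) = 1/2 ⇒ 1 = 1
¬(β ⇒ (α ⇔ α)) = ¬1 = 0
¬((β ⇒ β) ⇔ α) ⇒ ¬(β ⇒ (α ⇔ α)) = 1/4 ⇒ 0 = 3/4
¬(¬((β ⇒ β) ⇔ α) ⇒ ¬(β ⇒ (α ⇔ α))) = ¬3/4 = 1/4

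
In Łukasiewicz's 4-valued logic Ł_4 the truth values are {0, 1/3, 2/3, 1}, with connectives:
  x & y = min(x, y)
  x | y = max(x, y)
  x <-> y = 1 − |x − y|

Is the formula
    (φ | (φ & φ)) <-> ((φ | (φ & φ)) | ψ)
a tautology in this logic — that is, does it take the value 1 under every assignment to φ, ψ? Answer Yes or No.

No

Counterexample: take φ = 0, ψ = 1/3.
φ & φ = 0 & 0 = 0
φ | (φ & φ) = 0 | 0 = 0
(φ | (φ & φ)) | ψ = 0 | 1/3 = 1/3
(φ | (φ & φ)) <-> ((φ | (φ & φ)) | ψ) = 0 <-> 1/3 = 2/3
This gives 2/3 ≠ 1.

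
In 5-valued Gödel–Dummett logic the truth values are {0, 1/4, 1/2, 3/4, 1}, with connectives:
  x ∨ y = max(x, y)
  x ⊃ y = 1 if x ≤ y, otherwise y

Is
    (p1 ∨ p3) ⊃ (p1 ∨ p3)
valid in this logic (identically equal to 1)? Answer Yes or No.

At p1 = 0, p3 = 3/4, for instance:
p1 ∨ p3 = 0 ∨ 3/4 = 3/4
(p1 ∨ p3) ⊃ (p1 ∨ p3) = 3/4 ⊃ 3/4 = 1
and checking the remaining 24 assignments likewise gives ≥ 1 in every case.

Yes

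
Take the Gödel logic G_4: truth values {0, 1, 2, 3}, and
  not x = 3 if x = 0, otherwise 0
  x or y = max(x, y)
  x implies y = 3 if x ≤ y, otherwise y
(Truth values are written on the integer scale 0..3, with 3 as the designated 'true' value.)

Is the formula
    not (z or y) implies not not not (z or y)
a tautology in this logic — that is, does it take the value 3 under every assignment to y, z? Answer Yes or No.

y = 0, z = 0 ↦ 3
y = 0, z = 1 ↦ 3
y = 0, z = 2 ↦ 3
y = 0, z = 3 ↦ 3
y = 1, z = 0 ↦ 3
y = 1, z = 1 ↦ 3
y = 1, z = 2 ↦ 3
y = 1, z = 3 ↦ 3
y = 2, z = 0 ↦ 3
y = 2, z = 1 ↦ 3
y = 2, z = 2 ↦ 3
y = 2, z = 3 ↦ 3
y = 3, z = 0 ↦ 3
y = 3, z = 1 ↦ 3
y = 3, z = 2 ↦ 3
y = 3, z = 3 ↦ 3
Every assignment gives a value ≥ 3.

Yes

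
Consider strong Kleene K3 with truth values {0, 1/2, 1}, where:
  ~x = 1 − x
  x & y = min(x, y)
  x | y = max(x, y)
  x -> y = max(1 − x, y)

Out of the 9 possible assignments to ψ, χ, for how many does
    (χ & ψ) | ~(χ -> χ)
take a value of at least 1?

1

ψ = 0, χ = 0 ↦ 0  <
ψ = 0, χ = 1/2 ↦ 1/2  <
ψ = 0, χ = 1 ↦ 0  <
ψ = 1/2, χ = 0 ↦ 0  <
ψ = 1/2, χ = 1/2 ↦ 1/2  <
ψ = 1/2, χ = 1 ↦ 1/2  <
ψ = 1, χ = 0 ↦ 0  <
ψ = 1, χ = 1/2 ↦ 1/2  <
ψ = 1, χ = 1 ↦ 1  ≥
So 1 of the 9 assignments meets the threshold.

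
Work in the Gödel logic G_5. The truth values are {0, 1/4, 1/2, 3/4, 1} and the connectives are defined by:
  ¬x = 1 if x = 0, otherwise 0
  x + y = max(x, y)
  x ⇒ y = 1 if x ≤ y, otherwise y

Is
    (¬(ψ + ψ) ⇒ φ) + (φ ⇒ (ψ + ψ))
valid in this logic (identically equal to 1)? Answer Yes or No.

Counterexample: take φ = 1/4, ψ = 0.
ψ + ψ = 0 + 0 = 0
¬(ψ + ψ) = ¬0 = 1
¬(ψ + ψ) ⇒ φ = 1 ⇒ 1/4 = 1/4
ψ + ψ = 0 + 0 = 0
φ ⇒ (ψ + ψ) = 1/4 ⇒ 0 = 0
(¬(ψ + ψ) ⇒ φ) + (φ ⇒ (ψ + ψ)) = 1/4 + 0 = 1/4
This gives 1/4 ≠ 1.

No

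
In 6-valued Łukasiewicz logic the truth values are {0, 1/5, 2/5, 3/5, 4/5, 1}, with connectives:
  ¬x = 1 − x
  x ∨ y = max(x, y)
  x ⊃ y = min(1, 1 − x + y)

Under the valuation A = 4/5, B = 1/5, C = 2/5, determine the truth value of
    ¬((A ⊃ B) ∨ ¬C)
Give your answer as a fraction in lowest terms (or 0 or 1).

A ⊃ B = 4/5 ⊃ 1/5 = 2/5
¬C = ¬2/5 = 3/5
(A ⊃ B) ∨ ¬C = 2/5 ∨ 3/5 = 3/5
¬((A ⊃ B) ∨ ¬C) = ¬3/5 = 2/5

2/5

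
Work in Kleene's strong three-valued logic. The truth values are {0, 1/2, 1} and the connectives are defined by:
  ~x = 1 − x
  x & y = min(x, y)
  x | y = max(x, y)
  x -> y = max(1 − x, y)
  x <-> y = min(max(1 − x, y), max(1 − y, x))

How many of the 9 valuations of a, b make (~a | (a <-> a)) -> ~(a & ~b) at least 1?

a = 0, b = 0 ↦ 1  ≥
a = 0, b = 1/2 ↦ 1  ≥
a = 0, b = 1 ↦ 1  ≥
a = 1/2, b = 0 ↦ 1/2  <
a = 1/2, b = 1/2 ↦ 1/2  <
a = 1/2, b = 1 ↦ 1  ≥
a = 1, b = 0 ↦ 0  <
a = 1, b = 1/2 ↦ 1/2  <
a = 1, b = 1 ↦ 1  ≥
So 5 of the 9 assignments meet the threshold.

5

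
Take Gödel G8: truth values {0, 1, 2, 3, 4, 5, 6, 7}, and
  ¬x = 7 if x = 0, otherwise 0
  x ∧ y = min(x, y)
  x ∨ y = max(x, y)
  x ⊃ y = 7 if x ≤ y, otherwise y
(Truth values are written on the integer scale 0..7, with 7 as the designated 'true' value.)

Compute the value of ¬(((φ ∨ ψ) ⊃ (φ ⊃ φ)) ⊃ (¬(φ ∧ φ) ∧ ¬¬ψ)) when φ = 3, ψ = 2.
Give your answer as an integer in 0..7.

7

φ ∨ ψ = 3 ∨ 2 = 3
φ ⊃ φ = 3 ⊃ 3 = 7
(φ ∨ ψ) ⊃ (φ ⊃ φ) = 3 ⊃ 7 = 7
φ ∧ φ = 3 ∧ 3 = 3
¬(φ ∧ φ) = ¬3 = 0
¬ψ = ¬2 = 0
¬¬ψ = ¬0 = 7
¬(φ ∧ φ) ∧ ¬¬ψ = 0 ∧ 7 = 0
((φ ∨ ψ) ⊃ (φ ⊃ φ)) ⊃ (¬(φ ∧ φ) ∧ ¬¬ψ) = 7 ⊃ 0 = 0
¬(((φ ∨ ψ) ⊃ (φ ⊃ φ)) ⊃ (¬(φ ∧ φ) ∧ ¬¬ψ)) = ¬0 = 7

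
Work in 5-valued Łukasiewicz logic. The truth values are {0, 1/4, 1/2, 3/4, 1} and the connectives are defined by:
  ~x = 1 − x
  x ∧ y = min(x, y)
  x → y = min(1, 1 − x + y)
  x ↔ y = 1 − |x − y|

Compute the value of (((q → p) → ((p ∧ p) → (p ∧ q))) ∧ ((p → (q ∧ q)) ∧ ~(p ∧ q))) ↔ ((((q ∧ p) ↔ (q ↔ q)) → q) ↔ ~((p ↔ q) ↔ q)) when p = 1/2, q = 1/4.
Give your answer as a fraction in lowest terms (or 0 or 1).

q → p = 1/4 → 1/2 = 1
p ∧ p = 1/2 ∧ 1/2 = 1/2
p ∧ q = 1/2 ∧ 1/4 = 1/4
(p ∧ p) → (p ∧ q) = 1/2 → 1/4 = 3/4
(q → p) → ((p ∧ p) → (p ∧ q)) = 1 → 3/4 = 3/4
q ∧ q = 1/4 ∧ 1/4 = 1/4
p → (q ∧ q) = 1/2 → 1/4 = 3/4
p ∧ q = 1/2 ∧ 1/4 = 1/4
~(p ∧ q) = ~1/4 = 3/4
(p → (q ∧ q)) ∧ ~(p ∧ q) = 3/4 ∧ 3/4 = 3/4
((q → p) → ((p ∧ p) → (p ∧ q))) ∧ ((p → (q ∧ q)) ∧ ~(p ∧ q)) = 3/4 ∧ 3/4 = 3/4
q ∧ p = 1/4 ∧ 1/2 = 1/4
q ↔ q = 1/4 ↔ 1/4 = 1
(q ∧ p) ↔ (q ↔ q) = 1/4 ↔ 1 = 1/4
((q ∧ p) ↔ (q ↔ q)) → q = 1/4 → 1/4 = 1
p ↔ q = 1/2 ↔ 1/4 = 3/4
(p ↔ q) ↔ q = 3/4 ↔ 1/4 = 1/2
~((p ↔ q) ↔ q) = ~1/2 = 1/2
(((q ∧ p) ↔ (q ↔ q)) → q) ↔ ~((p ↔ q) ↔ q) = 1 ↔ 1/2 = 1/2
(((q → p) → ((p ∧ p) → (p ∧ q))) ∧ ((p → (q ∧ q)) ∧ ~(p ∧ q))) ↔ ((((q ∧ p) ↔ (q ↔ q)) → q) ↔ ~((p ↔ q) ↔ q)) = 3/4 ↔ 1/2 = 3/4

3/4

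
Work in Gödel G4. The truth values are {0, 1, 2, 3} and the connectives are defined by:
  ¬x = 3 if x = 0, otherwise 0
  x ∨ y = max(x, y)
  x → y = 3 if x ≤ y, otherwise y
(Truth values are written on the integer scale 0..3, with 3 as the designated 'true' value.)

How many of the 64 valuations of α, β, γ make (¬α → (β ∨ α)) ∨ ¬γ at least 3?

value 3: 55 assignments (counts)
value 2: 3 assignments
value 1: 3 assignments
value 0: 3 assignments
So 55 of the 64 assignments meet the threshold.

55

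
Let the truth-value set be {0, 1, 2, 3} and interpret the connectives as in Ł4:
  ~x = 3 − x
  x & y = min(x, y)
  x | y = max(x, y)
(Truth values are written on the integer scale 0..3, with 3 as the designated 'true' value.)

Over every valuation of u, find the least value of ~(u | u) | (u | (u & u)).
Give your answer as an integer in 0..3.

2

Take u = 1:
u | u = 1 | 1 = 1
~(u | u) = ~1 = 2
u & u = 1 & 1 = 1
u | (u & u) = 1 | 1 = 1
~(u | u) | (u | (u & u)) = 2 | 1 = 2
No assignment yields a value below 2, so this is the minimum.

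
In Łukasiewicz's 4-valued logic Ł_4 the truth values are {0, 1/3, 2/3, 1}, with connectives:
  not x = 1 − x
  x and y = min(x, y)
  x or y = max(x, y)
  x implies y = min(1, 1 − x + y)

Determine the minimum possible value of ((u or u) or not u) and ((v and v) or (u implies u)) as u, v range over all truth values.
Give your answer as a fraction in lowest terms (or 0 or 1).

Take u = 1/3, v = 0:
u or u = 1/3 or 1/3 = 1/3
not u = not 1/3 = 2/3
(u or u) or not u = 1/3 or 2/3 = 2/3
v and v = 0 and 0 = 0
u implies u = 1/3 implies 1/3 = 1
(v and v) or (u implies u) = 0 or 1 = 1
((u or u) or not u) and ((v and v) or (u implies u)) = 2/3 and 1 = 2/3
No assignment yields a value below 2/3, so this is the minimum.

2/3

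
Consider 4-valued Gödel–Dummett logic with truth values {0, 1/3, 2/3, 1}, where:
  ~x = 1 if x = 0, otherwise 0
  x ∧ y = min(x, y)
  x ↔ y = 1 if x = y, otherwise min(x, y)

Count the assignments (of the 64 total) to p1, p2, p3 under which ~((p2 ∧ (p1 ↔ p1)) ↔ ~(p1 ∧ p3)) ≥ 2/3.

value 1: 34 assignments (counts)
value 0: 30 assignments
So 34 of the 64 assignments meet the threshold.

34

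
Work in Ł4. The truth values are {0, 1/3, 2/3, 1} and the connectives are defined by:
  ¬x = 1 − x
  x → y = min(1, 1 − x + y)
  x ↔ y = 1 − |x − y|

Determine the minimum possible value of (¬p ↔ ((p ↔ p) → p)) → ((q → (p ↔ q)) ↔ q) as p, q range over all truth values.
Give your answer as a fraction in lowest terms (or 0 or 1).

1/3

Take p = 1/3, q = 0:
¬p = ¬1/3 = 2/3
p ↔ p = 1/3 ↔ 1/3 = 1
(p ↔ p) → p = 1 → 1/3 = 1/3
¬p ↔ ((p ↔ p) → p) = 2/3 ↔ 1/3 = 2/3
p ↔ q = 1/3 ↔ 0 = 2/3
q → (p ↔ q) = 0 → 2/3 = 1
(q → (p ↔ q)) ↔ q = 1 ↔ 0 = 0
(¬p ↔ ((p ↔ p) → p)) → ((q → (p ↔ q)) ↔ q) = 2/3 → 0 = 1/3
No assignment yields a value below 1/3, so this is the minimum.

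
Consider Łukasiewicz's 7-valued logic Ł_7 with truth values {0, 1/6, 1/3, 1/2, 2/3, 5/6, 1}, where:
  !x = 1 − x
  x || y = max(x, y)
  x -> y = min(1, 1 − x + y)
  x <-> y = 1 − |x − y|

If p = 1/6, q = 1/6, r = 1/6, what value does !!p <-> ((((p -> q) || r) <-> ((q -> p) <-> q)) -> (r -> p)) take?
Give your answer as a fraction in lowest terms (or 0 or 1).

1/6

!p = !1/6 = 5/6
!!p = !5/6 = 1/6
p -> q = 1/6 -> 1/6 = 1
(p -> q) || r = 1 || 1/6 = 1
q -> p = 1/6 -> 1/6 = 1
(q -> p) <-> q = 1 <-> 1/6 = 1/6
((p -> q) || r) <-> ((q -> p) <-> q) = 1 <-> 1/6 = 1/6
r -> p = 1/6 -> 1/6 = 1
(((p -> q) || r) <-> ((q -> p) <-> q)) -> (r -> p) = 1/6 -> 1 = 1
!!p <-> ((((p -> q) || r) <-> ((q -> p) <-> q)) -> (r -> p)) = 1/6 <-> 1 = 1/6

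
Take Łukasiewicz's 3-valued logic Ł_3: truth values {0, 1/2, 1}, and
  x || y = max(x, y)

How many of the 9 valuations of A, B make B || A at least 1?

A = 0, B = 0 ↦ 0  <
A = 0, B = 1/2 ↦ 1/2  <
A = 0, B = 1 ↦ 1  ≥
A = 1/2, B = 0 ↦ 1/2  <
A = 1/2, B = 1/2 ↦ 1/2  <
A = 1/2, B = 1 ↦ 1  ≥
A = 1, B = 0 ↦ 1  ≥
A = 1, B = 1/2 ↦ 1  ≥
A = 1, B = 1 ↦ 1  ≥
So 5 of the 9 assignments meet the threshold.

5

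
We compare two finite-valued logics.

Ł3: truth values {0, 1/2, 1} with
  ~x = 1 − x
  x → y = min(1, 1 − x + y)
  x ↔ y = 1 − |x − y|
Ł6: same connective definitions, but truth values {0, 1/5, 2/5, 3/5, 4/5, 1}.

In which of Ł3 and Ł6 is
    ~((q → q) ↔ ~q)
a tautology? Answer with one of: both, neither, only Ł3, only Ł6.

neither

In Ł3: at q = 0 the value is 0 — not a tautology.
In Ł6: at q = 0 the value is 0 — not a tautology.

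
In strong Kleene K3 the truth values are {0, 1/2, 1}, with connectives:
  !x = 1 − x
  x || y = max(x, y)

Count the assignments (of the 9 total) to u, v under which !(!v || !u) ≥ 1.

u = 0, v = 0 ↦ 0  <
u = 0, v = 1/2 ↦ 0  <
u = 0, v = 1 ↦ 0  <
u = 1/2, v = 0 ↦ 0  <
u = 1/2, v = 1/2 ↦ 1/2  <
u = 1/2, v = 1 ↦ 1/2  <
u = 1, v = 0 ↦ 0  <
u = 1, v = 1/2 ↦ 1/2  <
u = 1, v = 1 ↦ 1  ≥
So 1 of the 9 assignments meets the threshold.

1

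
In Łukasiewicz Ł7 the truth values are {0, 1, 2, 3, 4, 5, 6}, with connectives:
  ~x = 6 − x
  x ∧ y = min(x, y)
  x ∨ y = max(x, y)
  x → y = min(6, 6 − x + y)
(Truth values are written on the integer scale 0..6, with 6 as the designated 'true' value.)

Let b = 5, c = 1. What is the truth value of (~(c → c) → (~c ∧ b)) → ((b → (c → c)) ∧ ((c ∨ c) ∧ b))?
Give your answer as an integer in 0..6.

1

c → c = 1 → 1 = 6
~(c → c) = ~6 = 0
~c = ~1 = 5
~c ∧ b = 5 ∧ 5 = 5
~(c → c) → (~c ∧ b) = 0 → 5 = 6
c → c = 1 → 1 = 6
b → (c → c) = 5 → 6 = 6
c ∨ c = 1 ∨ 1 = 1
(c ∨ c) ∧ b = 1 ∧ 5 = 1
(b → (c → c)) ∧ ((c ∨ c) ∧ b) = 6 ∧ 1 = 1
(~(c → c) → (~c ∧ b)) → ((b → (c → c)) ∧ ((c ∨ c) ∧ b)) = 6 → 1 = 1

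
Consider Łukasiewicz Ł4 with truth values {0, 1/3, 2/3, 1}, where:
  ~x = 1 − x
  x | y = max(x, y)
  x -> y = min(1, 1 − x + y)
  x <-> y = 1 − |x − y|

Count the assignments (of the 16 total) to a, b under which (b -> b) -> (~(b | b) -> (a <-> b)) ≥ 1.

a = 0, b = 0 ↦ 1  ≥
a = 0, b = 1/3 ↦ 1  ≥
a = 0, b = 2/3 ↦ 1  ≥
a = 0, b = 1 ↦ 1  ≥
a = 1/3, b = 0 ↦ 2/3  <
a = 1/3, b = 1/3 ↦ 1  ≥
a = 1/3, b = 2/3 ↦ 1  ≥
a = 1/3, b = 1 ↦ 1  ≥
a = 2/3, b = 0 ↦ 1/3  <
a = 2/3, b = 1/3 ↦ 1  ≥
a = 2/3, b = 2/3 ↦ 1  ≥
a = 2/3, b = 1 ↦ 1  ≥
a = 1, b = 0 ↦ 0  <
a = 1, b = 1/3 ↦ 2/3  <
a = 1, b = 2/3 ↦ 1  ≥
a = 1, b = 1 ↦ 1  ≥
So 12 of the 16 assignments meet the threshold.

12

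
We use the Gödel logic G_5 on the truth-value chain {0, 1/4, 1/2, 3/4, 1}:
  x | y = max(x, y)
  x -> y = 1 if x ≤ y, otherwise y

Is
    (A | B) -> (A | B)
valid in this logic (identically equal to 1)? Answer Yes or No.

At A = 3/4, B = 1, for instance:
A | B = 3/4 | 1 = 1
(A | B) -> (A | B) = 1 -> 1 = 1
and checking the remaining 24 assignments likewise gives ≥ 1 in every case.

Yes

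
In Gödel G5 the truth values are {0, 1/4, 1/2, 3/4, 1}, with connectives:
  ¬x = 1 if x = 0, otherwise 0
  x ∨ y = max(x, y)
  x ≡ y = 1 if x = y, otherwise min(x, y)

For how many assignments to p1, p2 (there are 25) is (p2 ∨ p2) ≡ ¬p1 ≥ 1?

value 1: 5 assignments (counts)
value 3/4: 1 assignment
value 1/2: 1 assignment
value 1/4: 1 assignment
value 0: 17 assignments
So 5 of the 25 assignments meet the threshold.

5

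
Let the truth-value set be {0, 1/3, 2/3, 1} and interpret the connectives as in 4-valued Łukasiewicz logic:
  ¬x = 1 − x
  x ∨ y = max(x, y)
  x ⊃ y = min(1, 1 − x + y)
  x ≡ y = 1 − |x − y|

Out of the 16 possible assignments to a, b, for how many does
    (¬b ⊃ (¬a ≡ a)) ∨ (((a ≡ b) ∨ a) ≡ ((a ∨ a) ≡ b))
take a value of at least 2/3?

a = 0, b = 0 ↦ 1  ≥
a = 0, b = 1/3 ↦ 1  ≥
a = 0, b = 2/3 ↦ 1  ≥
a = 0, b = 1 ↦ 1  ≥
a = 1/3, b = 0 ↦ 1  ≥
a = 1/3, b = 1/3 ↦ 1  ≥
a = 1/3, b = 2/3 ↦ 1  ≥
a = 1/3, b = 1 ↦ 1  ≥
a = 2/3, b = 0 ↦ 2/3  ≥
a = 2/3, b = 1/3 ↦ 1  ≥
a = 2/3, b = 2/3 ↦ 1  ≥
a = 2/3, b = 1 ↦ 1  ≥
a = 1, b = 0 ↦ 0  <
a = 1, b = 1/3 ↦ 1/3  <
a = 1, b = 2/3 ↦ 2/3  ≥
a = 1, b = 1 ↦ 1  ≥
So 14 of the 16 assignments meet the threshold.

14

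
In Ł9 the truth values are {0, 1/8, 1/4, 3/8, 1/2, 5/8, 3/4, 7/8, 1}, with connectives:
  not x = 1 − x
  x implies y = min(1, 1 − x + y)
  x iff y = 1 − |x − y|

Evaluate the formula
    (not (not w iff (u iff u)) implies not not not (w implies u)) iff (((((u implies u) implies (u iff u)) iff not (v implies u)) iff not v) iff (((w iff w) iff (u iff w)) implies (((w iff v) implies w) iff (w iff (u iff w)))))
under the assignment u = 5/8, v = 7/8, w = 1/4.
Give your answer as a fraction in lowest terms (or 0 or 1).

not w = not 1/4 = 3/4
u iff u = 5/8 iff 5/8 = 1
not w iff (u iff u) = 3/4 iff 1 = 3/4
not (not w iff (u iff u)) = not 3/4 = 1/4
w implies u = 1/4 implies 5/8 = 1
not (w implies u) = not 1 = 0
not not (w implies u) = not 0 = 1
not not not (w implies u) = not 1 = 0
not (not w iff (u iff u)) implies not not not (w implies u) = 1/4 implies 0 = 3/4
u implies u = 5/8 implies 5/8 = 1
u iff u = 5/8 iff 5/8 = 1
(u implies u) implies (u iff u) = 1 implies 1 = 1
v implies u = 7/8 implies 5/8 = 3/4
not (v implies u) = not 3/4 = 1/4
((u implies u) implies (u iff u)) iff not (v implies u) = 1 iff 1/4 = 1/4
not v = not 7/8 = 1/8
(((u implies u) implies (u iff u)) iff not (v implies u)) iff not v = 1/4 iff 1/8 = 7/8
w iff w = 1/4 iff 1/4 = 1
u iff w = 5/8 iff 1/4 = 5/8
(w iff w) iff (u iff w) = 1 iff 5/8 = 5/8
w iff v = 1/4 iff 7/8 = 3/8
(w iff v) implies w = 3/8 implies 1/4 = 7/8
u iff w = 5/8 iff 1/4 = 5/8
w iff (u iff w) = 1/4 iff 5/8 = 5/8
((w iff v) implies w) iff (w iff (u iff w)) = 7/8 iff 5/8 = 3/4
((w iff w) iff (u iff w)) implies (((w iff v) implies w) iff (w iff (u iff w))) = 5/8 implies 3/4 = 1
((((u implies u) implies (u iff u)) iff not (v implies u)) iff not v) iff (((w iff w) iff (u iff w)) implies (((w iff v) implies w) iff (w iff (u iff w)))) = 7/8 iff 1 = 7/8
(not (not w iff (u iff u)) implies not not not (w implies u)) iff (((((u implies u) implies (u iff u)) iff not (v implies u)) iff not v) iff (((w iff w) iff (u iff w)) implies (((w iff v) implies w) iff (w iff (u iff w))))) = 3/4 iff 7/8 = 7/8

7/8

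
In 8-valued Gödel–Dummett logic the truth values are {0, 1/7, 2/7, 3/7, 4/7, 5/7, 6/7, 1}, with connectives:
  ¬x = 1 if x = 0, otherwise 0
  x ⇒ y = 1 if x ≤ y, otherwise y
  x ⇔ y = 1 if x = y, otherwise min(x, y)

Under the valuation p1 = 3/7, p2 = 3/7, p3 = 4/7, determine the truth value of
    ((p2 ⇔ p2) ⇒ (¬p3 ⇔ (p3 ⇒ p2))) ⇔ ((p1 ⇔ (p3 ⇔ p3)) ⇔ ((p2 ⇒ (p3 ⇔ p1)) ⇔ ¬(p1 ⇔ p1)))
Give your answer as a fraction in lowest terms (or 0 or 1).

p2 ⇔ p2 = 3/7 ⇔ 3/7 = 1
¬p3 = ¬4/7 = 0
p3 ⇒ p2 = 4/7 ⇒ 3/7 = 3/7
¬p3 ⇔ (p3 ⇒ p2) = 0 ⇔ 3/7 = 0
(p2 ⇔ p2) ⇒ (¬p3 ⇔ (p3 ⇒ p2)) = 1 ⇒ 0 = 0
p3 ⇔ p3 = 4/7 ⇔ 4/7 = 1
p1 ⇔ (p3 ⇔ p3) = 3/7 ⇔ 1 = 3/7
p3 ⇔ p1 = 4/7 ⇔ 3/7 = 3/7
p2 ⇒ (p3 ⇔ p1) = 3/7 ⇒ 3/7 = 1
p1 ⇔ p1 = 3/7 ⇔ 3/7 = 1
¬(p1 ⇔ p1) = ¬1 = 0
(p2 ⇒ (p3 ⇔ p1)) ⇔ ¬(p1 ⇔ p1) = 1 ⇔ 0 = 0
(p1 ⇔ (p3 ⇔ p3)) ⇔ ((p2 ⇒ (p3 ⇔ p1)) ⇔ ¬(p1 ⇔ p1)) = 3/7 ⇔ 0 = 0
((p2 ⇔ p2) ⇒ (¬p3 ⇔ (p3 ⇒ p2))) ⇔ ((p1 ⇔ (p3 ⇔ p3)) ⇔ ((p2 ⇒ (p3 ⇔ p1)) ⇔ ¬(p1 ⇔ p1))) = 0 ⇔ 0 = 1

1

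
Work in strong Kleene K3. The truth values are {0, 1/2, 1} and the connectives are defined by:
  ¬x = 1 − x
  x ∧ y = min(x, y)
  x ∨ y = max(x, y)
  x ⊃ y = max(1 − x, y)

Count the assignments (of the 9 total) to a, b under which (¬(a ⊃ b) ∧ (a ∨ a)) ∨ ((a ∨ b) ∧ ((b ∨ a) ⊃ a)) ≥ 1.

a = 0, b = 0 ↦ 0  <
a = 0, b = 1/2 ↦ 1/2  <
a = 0, b = 1 ↦ 0  <
a = 1/2, b = 0 ↦ 1/2  <
a = 1/2, b = 1/2 ↦ 1/2  <
a = 1/2, b = 1 ↦ 1/2  <
a = 1, b = 0 ↦ 1  ≥
a = 1, b = 1/2 ↦ 1  ≥
a = 1, b = 1 ↦ 1  ≥
So 3 of the 9 assignments meet the threshold.

3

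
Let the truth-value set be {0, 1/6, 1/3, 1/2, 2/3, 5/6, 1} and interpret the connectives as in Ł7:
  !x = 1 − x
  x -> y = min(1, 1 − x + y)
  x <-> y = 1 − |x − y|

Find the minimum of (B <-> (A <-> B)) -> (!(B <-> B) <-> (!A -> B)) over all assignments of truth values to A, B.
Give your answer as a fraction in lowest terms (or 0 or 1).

Take A = 1/3, B = 2/3:
A <-> B = 1/3 <-> 2/3 = 2/3
B <-> (A <-> B) = 2/3 <-> 2/3 = 1
B <-> B = 2/3 <-> 2/3 = 1
!(B <-> B) = !1 = 0
!A = !1/3 = 2/3
!A -> B = 2/3 -> 2/3 = 1
!(B <-> B) <-> (!A -> B) = 0 <-> 1 = 0
(B <-> (A <-> B)) -> (!(B <-> B) <-> (!A -> B)) = 1 -> 0 = 0
No assignment yields a value below 0, so this is the minimum.

0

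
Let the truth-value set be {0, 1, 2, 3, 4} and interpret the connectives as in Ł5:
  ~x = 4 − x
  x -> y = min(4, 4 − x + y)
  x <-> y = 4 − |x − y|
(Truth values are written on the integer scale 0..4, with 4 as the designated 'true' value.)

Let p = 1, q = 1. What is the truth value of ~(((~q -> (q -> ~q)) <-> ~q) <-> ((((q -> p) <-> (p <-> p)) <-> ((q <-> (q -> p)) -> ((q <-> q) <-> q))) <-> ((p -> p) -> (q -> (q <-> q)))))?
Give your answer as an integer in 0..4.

~q = ~1 = 3
~q = ~1 = 3
q -> ~q = 1 -> 3 = 4
~q -> (q -> ~q) = 3 -> 4 = 4
~q = ~1 = 3
(~q -> (q -> ~q)) <-> ~q = 4 <-> 3 = 3
q -> p = 1 -> 1 = 4
p <-> p = 1 <-> 1 = 4
(q -> p) <-> (p <-> p) = 4 <-> 4 = 4
q -> p = 1 -> 1 = 4
q <-> (q -> p) = 1 <-> 4 = 1
q <-> q = 1 <-> 1 = 4
(q <-> q) <-> q = 4 <-> 1 = 1
(q <-> (q -> p)) -> ((q <-> q) <-> q) = 1 -> 1 = 4
((q -> p) <-> (p <-> p)) <-> ((q <-> (q -> p)) -> ((q <-> q) <-> q)) = 4 <-> 4 = 4
p -> p = 1 -> 1 = 4
q <-> q = 1 <-> 1 = 4
q -> (q <-> q) = 1 -> 4 = 4
(p -> p) -> (q -> (q <-> q)) = 4 -> 4 = 4
(((q -> p) <-> (p <-> p)) <-> ((q <-> (q -> p)) -> ((q <-> q) <-> q))) <-> ((p -> p) -> (q -> (q <-> q))) = 4 <-> 4 = 4
((~q -> (q -> ~q)) <-> ~q) <-> ((((q -> p) <-> (p <-> p)) <-> ((q <-> (q -> p)) -> ((q <-> q) <-> q))) <-> ((p -> p) -> (q -> (q <-> q)))) = 3 <-> 4 = 3
~(((~q -> (q -> ~q)) <-> ~q) <-> ((((q -> p) <-> (p <-> p)) <-> ((q <-> (q -> p)) -> ((q <-> q) <-> q))) <-> ((p -> p) -> (q -> (q <-> q))))) = ~3 = 1

1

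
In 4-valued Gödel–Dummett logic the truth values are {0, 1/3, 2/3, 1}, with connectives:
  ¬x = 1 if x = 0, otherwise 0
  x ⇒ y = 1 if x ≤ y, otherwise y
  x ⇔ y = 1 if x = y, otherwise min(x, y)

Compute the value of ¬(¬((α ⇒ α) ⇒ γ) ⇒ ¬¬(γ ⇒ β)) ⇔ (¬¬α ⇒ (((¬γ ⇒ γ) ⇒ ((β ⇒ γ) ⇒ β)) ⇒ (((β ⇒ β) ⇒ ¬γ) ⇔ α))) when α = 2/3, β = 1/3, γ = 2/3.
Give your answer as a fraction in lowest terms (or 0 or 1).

α ⇒ α = 2/3 ⇒ 2/3 = 1
(α ⇒ α) ⇒ γ = 1 ⇒ 2/3 = 2/3
¬((α ⇒ α) ⇒ γ) = ¬2/3 = 0
γ ⇒ β = 2/3 ⇒ 1/3 = 1/3
¬(γ ⇒ β) = ¬1/3 = 0
¬¬(γ ⇒ β) = ¬0 = 1
¬((α ⇒ α) ⇒ γ) ⇒ ¬¬(γ ⇒ β) = 0 ⇒ 1 = 1
¬(¬((α ⇒ α) ⇒ γ) ⇒ ¬¬(γ ⇒ β)) = ¬1 = 0
¬α = ¬2/3 = 0
¬¬α = ¬0 = 1
¬γ = ¬2/3 = 0
¬γ ⇒ γ = 0 ⇒ 2/3 = 1
β ⇒ γ = 1/3 ⇒ 2/3 = 1
(β ⇒ γ) ⇒ β = 1 ⇒ 1/3 = 1/3
(¬γ ⇒ γ) ⇒ ((β ⇒ γ) ⇒ β) = 1 ⇒ 1/3 = 1/3
β ⇒ β = 1/3 ⇒ 1/3 = 1
¬γ = ¬2/3 = 0
(β ⇒ β) ⇒ ¬γ = 1 ⇒ 0 = 0
((β ⇒ β) ⇒ ¬γ) ⇔ α = 0 ⇔ 2/3 = 0
((¬γ ⇒ γ) ⇒ ((β ⇒ γ) ⇒ β)) ⇒ (((β ⇒ β) ⇒ ¬γ) ⇔ α) = 1/3 ⇒ 0 = 0
¬¬α ⇒ (((¬γ ⇒ γ) ⇒ ((β ⇒ γ) ⇒ β)) ⇒ (((β ⇒ β) ⇒ ¬γ) ⇔ α)) = 1 ⇒ 0 = 0
¬(¬((α ⇒ α) ⇒ γ) ⇒ ¬¬(γ ⇒ β)) ⇔ (¬¬α ⇒ (((¬γ ⇒ γ) ⇒ ((β ⇒ γ) ⇒ β)) ⇒ (((β ⇒ β) ⇒ ¬γ) ⇔ α))) = 0 ⇔ 0 = 1

1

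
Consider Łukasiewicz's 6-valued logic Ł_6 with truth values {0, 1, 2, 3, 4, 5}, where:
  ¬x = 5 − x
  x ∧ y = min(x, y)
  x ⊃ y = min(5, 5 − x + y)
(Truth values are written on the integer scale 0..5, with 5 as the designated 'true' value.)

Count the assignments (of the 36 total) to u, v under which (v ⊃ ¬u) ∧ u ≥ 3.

12

value 5: 1 assignment (counts)
value 4: 4 assignments (counts)
value 3: 7 assignments (counts)
value 2: 9 assignments
value 1: 8 assignments
value 0: 7 assignments
So 12 of the 36 assignments meet the threshold.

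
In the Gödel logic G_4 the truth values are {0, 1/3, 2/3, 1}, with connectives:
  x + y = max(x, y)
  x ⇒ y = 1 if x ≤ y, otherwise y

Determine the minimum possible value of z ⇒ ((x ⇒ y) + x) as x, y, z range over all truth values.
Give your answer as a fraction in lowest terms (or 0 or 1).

Take x = 1/3, y = 0, z = 2/3:
x ⇒ y = 1/3 ⇒ 0 = 0
(x ⇒ y) + x = 0 + 1/3 = 1/3
z ⇒ ((x ⇒ y) + x) = 2/3 ⇒ 1/3 = 1/3
No assignment yields a value below 1/3, so this is the minimum.

1/3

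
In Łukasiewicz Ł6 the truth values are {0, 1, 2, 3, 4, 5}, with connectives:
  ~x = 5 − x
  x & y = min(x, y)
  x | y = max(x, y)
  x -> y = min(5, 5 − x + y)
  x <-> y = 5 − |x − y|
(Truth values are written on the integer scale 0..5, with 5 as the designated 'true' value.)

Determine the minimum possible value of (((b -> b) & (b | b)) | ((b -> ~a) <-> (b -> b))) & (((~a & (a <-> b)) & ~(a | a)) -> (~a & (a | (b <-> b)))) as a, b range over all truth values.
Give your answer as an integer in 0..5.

3

Take a = 4, b = 3:
b -> b = 3 -> 3 = 5
b | b = 3 | 3 = 3
(b -> b) & (b | b) = 5 & 3 = 3
~a = ~4 = 1
b -> ~a = 3 -> 1 = 3
b -> b = 3 -> 3 = 5
(b -> ~a) <-> (b -> b) = 3 <-> 5 = 3
((b -> b) & (b | b)) | ((b -> ~a) <-> (b -> b)) = 3 | 3 = 3
~a = ~4 = 1
a <-> b = 4 <-> 3 = 4
~a & (a <-> b) = 1 & 4 = 1
a | a = 4 | 4 = 4
~(a | a) = ~4 = 1
(~a & (a <-> b)) & ~(a | a) = 1 & 1 = 1
~a = ~4 = 1
b <-> b = 3 <-> 3 = 5
a | (b <-> b) = 4 | 5 = 5
~a & (a | (b <-> b)) = 1 & 5 = 1
((~a & (a <-> b)) & ~(a | a)) -> (~a & (a | (b <-> b))) = 1 -> 1 = 5
(((b -> b) & (b | b)) | ((b -> ~a) <-> (b -> b))) & (((~a & (a <-> b)) & ~(a | a)) -> (~a & (a | (b <-> b)))) = 3 & 5 = 3
No assignment yields a value below 3, so this is the minimum.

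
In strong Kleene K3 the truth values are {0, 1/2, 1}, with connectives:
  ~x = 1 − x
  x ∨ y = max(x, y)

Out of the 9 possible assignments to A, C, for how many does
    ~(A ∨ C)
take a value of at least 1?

1

A = 0, C = 0 ↦ 1  ≥
A = 0, C = 1/2 ↦ 1/2  <
A = 0, C = 1 ↦ 0  <
A = 1/2, C = 0 ↦ 1/2  <
A = 1/2, C = 1/2 ↦ 1/2  <
A = 1/2, C = 1 ↦ 0  <
A = 1, C = 0 ↦ 0  <
A = 1, C = 1/2 ↦ 0  <
A = 1, C = 1 ↦ 0  <
So 1 of the 9 assignments meets the threshold.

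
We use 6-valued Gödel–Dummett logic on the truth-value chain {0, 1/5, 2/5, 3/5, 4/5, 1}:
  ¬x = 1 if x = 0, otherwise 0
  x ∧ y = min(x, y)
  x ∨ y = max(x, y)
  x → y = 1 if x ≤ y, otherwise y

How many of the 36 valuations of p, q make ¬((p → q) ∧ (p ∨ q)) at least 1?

value 1: 6 assignments (counts)
value 0: 30 assignments
So 6 of the 36 assignments meet the threshold.

6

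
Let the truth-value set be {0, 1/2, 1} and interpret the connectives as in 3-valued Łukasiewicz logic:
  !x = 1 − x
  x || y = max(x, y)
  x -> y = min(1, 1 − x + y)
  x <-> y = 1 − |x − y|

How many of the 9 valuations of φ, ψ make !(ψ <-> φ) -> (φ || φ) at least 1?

7

φ = 0, ψ = 0 ↦ 1  ≥
φ = 0, ψ = 1/2 ↦ 1/2  <
φ = 0, ψ = 1 ↦ 0  <
φ = 1/2, ψ = 0 ↦ 1  ≥
φ = 1/2, ψ = 1/2 ↦ 1  ≥
φ = 1/2, ψ = 1 ↦ 1  ≥
φ = 1, ψ = 0 ↦ 1  ≥
φ = 1, ψ = 1/2 ↦ 1  ≥
φ = 1, ψ = 1 ↦ 1  ≥
So 7 of the 9 assignments meet the threshold.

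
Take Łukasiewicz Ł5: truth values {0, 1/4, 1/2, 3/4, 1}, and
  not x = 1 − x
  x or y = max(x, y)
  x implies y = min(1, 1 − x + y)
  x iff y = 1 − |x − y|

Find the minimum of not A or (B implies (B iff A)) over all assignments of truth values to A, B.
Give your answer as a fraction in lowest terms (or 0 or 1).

Take A = 1/2, B = 1:
not A = not 1/2 = 1/2
B iff A = 1 iff 1/2 = 1/2
B implies (B iff A) = 1 implies 1/2 = 1/2
not A or (B implies (B iff A)) = 1/2 or 1/2 = 1/2
No assignment yields a value below 1/2, so this is the minimum.

1/2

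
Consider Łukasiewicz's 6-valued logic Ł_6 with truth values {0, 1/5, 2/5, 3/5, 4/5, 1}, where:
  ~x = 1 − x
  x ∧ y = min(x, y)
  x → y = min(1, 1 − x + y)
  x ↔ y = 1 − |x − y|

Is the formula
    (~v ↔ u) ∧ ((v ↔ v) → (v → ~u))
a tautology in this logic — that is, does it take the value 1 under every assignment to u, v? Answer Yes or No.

Counterexample: take u = 0, v = 0.
~v = ~0 = 1
~v ↔ u = 1 ↔ 0 = 0
v ↔ v = 0 ↔ 0 = 1
~u = ~0 = 1
v → ~u = 0 → 1 = 1
(v ↔ v) → (v → ~u) = 1 → 1 = 1
(~v ↔ u) ∧ ((v ↔ v) → (v → ~u)) = 0 ∧ 1 = 0
This gives 0 ≠ 1.

No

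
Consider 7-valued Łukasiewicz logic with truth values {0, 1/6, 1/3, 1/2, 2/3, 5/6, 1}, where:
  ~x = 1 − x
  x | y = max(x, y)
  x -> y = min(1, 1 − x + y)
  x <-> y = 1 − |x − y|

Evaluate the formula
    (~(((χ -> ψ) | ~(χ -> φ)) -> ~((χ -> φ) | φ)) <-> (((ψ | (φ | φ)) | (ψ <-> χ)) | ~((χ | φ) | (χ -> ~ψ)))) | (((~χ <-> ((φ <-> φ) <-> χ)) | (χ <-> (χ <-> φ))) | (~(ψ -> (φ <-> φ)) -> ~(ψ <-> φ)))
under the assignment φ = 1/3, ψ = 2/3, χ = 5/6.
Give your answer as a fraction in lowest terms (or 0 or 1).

1

χ -> ψ = 5/6 -> 2/3 = 5/6
χ -> φ = 5/6 -> 1/3 = 1/2
~(χ -> φ) = ~1/2 = 1/2
(χ -> ψ) | ~(χ -> φ) = 5/6 | 1/2 = 5/6
χ -> φ = 5/6 -> 1/3 = 1/2
(χ -> φ) | φ = 1/2 | 1/3 = 1/2
~((χ -> φ) | φ) = ~1/2 = 1/2
((χ -> ψ) | ~(χ -> φ)) -> ~((χ -> φ) | φ) = 5/6 -> 1/2 = 2/3
~(((χ -> ψ) | ~(χ -> φ)) -> ~((χ -> φ) | φ)) = ~2/3 = 1/3
φ | φ = 1/3 | 1/3 = 1/3
ψ | (φ | φ) = 2/3 | 1/3 = 2/3
ψ <-> χ = 2/3 <-> 5/6 = 5/6
(ψ | (φ | φ)) | (ψ <-> χ) = 2/3 | 5/6 = 5/6
χ | φ = 5/6 | 1/3 = 5/6
~ψ = ~2/3 = 1/3
χ -> ~ψ = 5/6 -> 1/3 = 1/2
(χ | φ) | (χ -> ~ψ) = 5/6 | 1/2 = 5/6
~((χ | φ) | (χ -> ~ψ)) = ~5/6 = 1/6
((ψ | (φ | φ)) | (ψ <-> χ)) | ~((χ | φ) | (χ -> ~ψ)) = 5/6 | 1/6 = 5/6
~(((χ -> ψ) | ~(χ -> φ)) -> ~((χ -> φ) | φ)) <-> (((ψ | (φ | φ)) | (ψ <-> χ)) | ~((χ | φ) | (χ -> ~ψ))) = 1/3 <-> 5/6 = 1/2
~χ = ~5/6 = 1/6
φ <-> φ = 1/3 <-> 1/3 = 1
(φ <-> φ) <-> χ = 1 <-> 5/6 = 5/6
~χ <-> ((φ <-> φ) <-> χ) = 1/6 <-> 5/6 = 1/3
χ <-> φ = 5/6 <-> 1/3 = 1/2
χ <-> (χ <-> φ) = 5/6 <-> 1/2 = 2/3
(~χ <-> ((φ <-> φ) <-> χ)) | (χ <-> (χ <-> φ)) = 1/3 | 2/3 = 2/3
φ <-> φ = 1/3 <-> 1/3 = 1
ψ -> (φ <-> φ) = 2/3 -> 1 = 1
~(ψ -> (φ <-> φ)) = ~1 = 0
ψ <-> φ = 2/3 <-> 1/3 = 2/3
~(ψ <-> φ) = ~2/3 = 1/3
~(ψ -> (φ <-> φ)) -> ~(ψ <-> φ) = 0 -> 1/3 = 1
((~χ <-> ((φ <-> φ) <-> χ)) | (χ <-> (χ <-> φ))) | (~(ψ -> (φ <-> φ)) -> ~(ψ <-> φ)) = 2/3 | 1 = 1
(~(((χ -> ψ) | ~(χ -> φ)) -> ~((χ -> φ) | φ)) <-> (((ψ | (φ | φ)) | (ψ <-> χ)) | ~((χ | φ) | (χ -> ~ψ)))) | (((~χ <-> ((φ <-> φ) <-> χ)) | (χ <-> (χ <-> φ))) | (~(ψ -> (φ <-> φ)) -> ~(ψ <-> φ))) = 1/2 | 1 = 1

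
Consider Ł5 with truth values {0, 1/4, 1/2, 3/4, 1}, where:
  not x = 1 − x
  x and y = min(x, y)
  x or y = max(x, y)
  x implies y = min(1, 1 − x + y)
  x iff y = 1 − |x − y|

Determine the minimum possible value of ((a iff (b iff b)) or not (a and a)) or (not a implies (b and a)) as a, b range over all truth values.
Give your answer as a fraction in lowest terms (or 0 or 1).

1/2

Take a = 1/2, b = 0:
b iff b = 0 iff 0 = 1
a iff (b iff b) = 1/2 iff 1 = 1/2
a and a = 1/2 and 1/2 = 1/2
not (a and a) = not 1/2 = 1/2
(a iff (b iff b)) or not (a and a) = 1/2 or 1/2 = 1/2
not a = not 1/2 = 1/2
b and a = 0 and 1/2 = 0
not a implies (b and a) = 1/2 implies 0 = 1/2
((a iff (b iff b)) or not (a and a)) or (not a implies (b and a)) = 1/2 or 1/2 = 1/2
No assignment yields a value below 1/2, so this is the minimum.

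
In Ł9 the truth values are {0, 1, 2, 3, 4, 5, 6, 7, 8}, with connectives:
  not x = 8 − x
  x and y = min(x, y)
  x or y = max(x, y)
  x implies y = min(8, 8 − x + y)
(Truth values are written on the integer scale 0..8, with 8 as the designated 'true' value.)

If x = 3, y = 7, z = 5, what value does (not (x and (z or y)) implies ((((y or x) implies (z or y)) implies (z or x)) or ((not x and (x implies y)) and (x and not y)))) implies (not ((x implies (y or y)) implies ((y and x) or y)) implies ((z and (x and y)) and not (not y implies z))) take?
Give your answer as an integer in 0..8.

7

z or y = 5 or 7 = 7
x and (z or y) = 3 and 7 = 3
not (x and (z or y)) = not 3 = 5
y or x = 7 or 3 = 7
z or y = 5 or 7 = 7
(y or x) implies (z or y) = 7 implies 7 = 8
z or x = 5 or 3 = 5
((y or x) implies (z or y)) implies (z or x) = 8 implies 5 = 5
not x = not 3 = 5
x implies y = 3 implies 7 = 8
not x and (x implies y) = 5 and 8 = 5
not y = not 7 = 1
x and not y = 3 and 1 = 1
(not x and (x implies y)) and (x and not y) = 5 and 1 = 1
(((y or x) implies (z or y)) implies (z or x)) or ((not x and (x implies y)) and (x and not y)) = 5 or 1 = 5
not (x and (z or y)) implies ((((y or x) implies (z or y)) implies (z or x)) or ((not x and (x implies y)) and (x and not y))) = 5 implies 5 = 8
y or y = 7 or 7 = 7
x implies (y or y) = 3 implies 7 = 8
y and x = 7 and 3 = 3
(y and x) or y = 3 or 7 = 7
(x implies (y or y)) implies ((y and x) or y) = 8 implies 7 = 7
not ((x implies (y or y)) implies ((y and x) or y)) = not 7 = 1
x and y = 3 and 7 = 3
z and (x and y) = 5 and 3 = 3
not y = not 7 = 1
not y implies z = 1 implies 5 = 8
not (not y implies z) = not 8 = 0
(z and (x and y)) and not (not y implies z) = 3 and 0 = 0
not ((x implies (y or y)) implies ((y and x) or y)) implies ((z and (x and y)) and not (not y implies z)) = 1 implies 0 = 7
(not (x and (z or y)) implies ((((y or x) implies (z or y)) implies (z or x)) or ((not x and (x implies y)) and (x and not y)))) implies (not ((x implies (y or y)) implies ((y and x) or y)) implies ((z and (x and y)) and not (not y implies z))) = 8 implies 7 = 7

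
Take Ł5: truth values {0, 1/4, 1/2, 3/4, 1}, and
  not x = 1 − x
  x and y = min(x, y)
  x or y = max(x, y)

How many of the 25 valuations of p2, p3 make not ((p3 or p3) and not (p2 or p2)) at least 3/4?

value 1: 9 assignments (counts)
value 3/4: 7 assignments (counts)
value 1/2: 5 assignments
value 1/4: 3 assignments
value 0: 1 assignment
So 16 of the 25 assignments meet the threshold.

16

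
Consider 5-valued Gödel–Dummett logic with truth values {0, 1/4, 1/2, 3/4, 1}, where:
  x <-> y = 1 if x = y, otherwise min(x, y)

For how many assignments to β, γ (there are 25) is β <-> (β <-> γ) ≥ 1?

value 1: 11 assignments (counts)
value 3/4: 2 assignments
value 1/2: 3 assignments
value 1/4: 4 assignments
value 0: 5 assignments
So 11 of the 25 assignments meet the threshold.

11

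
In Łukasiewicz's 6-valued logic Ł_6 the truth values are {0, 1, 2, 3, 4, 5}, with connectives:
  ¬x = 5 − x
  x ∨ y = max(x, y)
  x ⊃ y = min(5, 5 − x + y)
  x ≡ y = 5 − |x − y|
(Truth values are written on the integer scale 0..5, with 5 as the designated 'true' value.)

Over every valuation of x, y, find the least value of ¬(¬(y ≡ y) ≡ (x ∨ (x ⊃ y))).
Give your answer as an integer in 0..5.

3

Take x = 2, y = 0:
y ≡ y = 0 ≡ 0 = 5
¬(y ≡ y) = ¬5 = 0
x ⊃ y = 2 ⊃ 0 = 3
x ∨ (x ⊃ y) = 2 ∨ 3 = 3
¬(y ≡ y) ≡ (x ∨ (x ⊃ y)) = 0 ≡ 3 = 2
¬(¬(y ≡ y) ≡ (x ∨ (x ⊃ y))) = ¬2 = 3
No assignment yields a value below 3, so this is the minimum.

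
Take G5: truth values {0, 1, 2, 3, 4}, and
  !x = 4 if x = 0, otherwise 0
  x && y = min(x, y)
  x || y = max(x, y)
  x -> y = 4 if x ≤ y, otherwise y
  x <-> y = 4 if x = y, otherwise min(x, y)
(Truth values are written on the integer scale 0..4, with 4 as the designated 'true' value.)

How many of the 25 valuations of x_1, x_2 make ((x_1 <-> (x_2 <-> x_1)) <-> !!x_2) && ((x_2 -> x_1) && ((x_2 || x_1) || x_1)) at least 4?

value 4: 2 assignments (counts)
value 3: 4 assignments
value 2: 6 assignments
value 1: 8 assignments
value 0: 5 assignments
So 2 of the 25 assignments meet the threshold.

2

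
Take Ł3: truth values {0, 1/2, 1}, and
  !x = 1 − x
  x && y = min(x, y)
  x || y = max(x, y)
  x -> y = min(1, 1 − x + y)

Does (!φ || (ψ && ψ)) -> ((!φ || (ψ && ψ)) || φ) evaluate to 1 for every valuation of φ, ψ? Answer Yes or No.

Yes

φ = 0, ψ = 0 ↦ 1
φ = 0, ψ = 1/2 ↦ 1
φ = 0, ψ = 1 ↦ 1
φ = 1/2, ψ = 0 ↦ 1
φ = 1/2, ψ = 1/2 ↦ 1
φ = 1/2, ψ = 1 ↦ 1
φ = 1, ψ = 0 ↦ 1
φ = 1, ψ = 1/2 ↦ 1
φ = 1, ψ = 1 ↦ 1
Every assignment gives a value ≥ 1.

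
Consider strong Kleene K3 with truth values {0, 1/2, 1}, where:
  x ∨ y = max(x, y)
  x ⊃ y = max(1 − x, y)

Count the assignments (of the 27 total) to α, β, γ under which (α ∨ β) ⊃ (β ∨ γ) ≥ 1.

value 1: 17 assignments (counts)
value 1/2: 9 assignments
value 0: 1 assignment
So 17 of the 27 assignments meet the threshold.

17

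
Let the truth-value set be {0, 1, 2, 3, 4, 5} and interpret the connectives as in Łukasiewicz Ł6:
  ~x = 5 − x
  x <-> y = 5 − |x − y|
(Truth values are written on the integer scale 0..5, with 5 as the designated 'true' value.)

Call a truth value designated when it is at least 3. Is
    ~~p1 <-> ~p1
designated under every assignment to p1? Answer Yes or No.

No

Counterexample: take p1 = 0.
~p1 = ~0 = 5
~~p1 = ~5 = 0
~p1 = ~0 = 5
~~p1 <-> ~p1 = 0 <-> 5 = 0
This gives 0, which is below 3.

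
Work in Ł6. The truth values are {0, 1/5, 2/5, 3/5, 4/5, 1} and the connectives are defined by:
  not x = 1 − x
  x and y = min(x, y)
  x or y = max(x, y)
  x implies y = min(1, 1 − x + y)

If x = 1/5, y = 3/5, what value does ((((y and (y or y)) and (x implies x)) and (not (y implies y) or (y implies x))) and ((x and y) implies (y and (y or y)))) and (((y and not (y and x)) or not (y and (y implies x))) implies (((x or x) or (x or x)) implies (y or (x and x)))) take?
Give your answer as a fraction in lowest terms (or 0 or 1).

3/5

y or y = 3/5 or 3/5 = 3/5
y and (y or y) = 3/5 and 3/5 = 3/5
x implies x = 1/5 implies 1/5 = 1
(y and (y or y)) and (x implies x) = 3/5 and 1 = 3/5
y implies y = 3/5 implies 3/5 = 1
not (y implies y) = not 1 = 0
y implies x = 3/5 implies 1/5 = 3/5
not (y implies y) or (y implies x) = 0 or 3/5 = 3/5
((y and (y or y)) and (x implies x)) and (not (y implies y) or (y implies x)) = 3/5 and 3/5 = 3/5
x and y = 1/5 and 3/5 = 1/5
y or y = 3/5 or 3/5 = 3/5
y and (y or y) = 3/5 and 3/5 = 3/5
(x and y) implies (y and (y or y)) = 1/5 implies 3/5 = 1
(((y and (y or y)) and (x implies x)) and (not (y implies y) or (y implies x))) and ((x and y) implies (y and (y or y))) = 3/5 and 1 = 3/5
y and x = 3/5 and 1/5 = 1/5
not (y and x) = not 1/5 = 4/5
y and not (y and x) = 3/5 and 4/5 = 3/5
y implies x = 3/5 implies 1/5 = 3/5
y and (y implies x) = 3/5 and 3/5 = 3/5
not (y and (y implies x)) = not 3/5 = 2/5
(y and not (y and x)) or not (y and (y implies x)) = 3/5 or 2/5 = 3/5
x or x = 1/5 or 1/5 = 1/5
x or x = 1/5 or 1/5 = 1/5
(x or x) or (x or x) = 1/5 or 1/5 = 1/5
x and x = 1/5 and 1/5 = 1/5
y or (x and x) = 3/5 or 1/5 = 3/5
((x or x) or (x or x)) implies (y or (x and x)) = 1/5 implies 3/5 = 1
((y and not (y and x)) or not (y and (y implies x))) implies (((x or x) or (x or x)) implies (y or (x and x))) = 3/5 implies 1 = 1
((((y and (y or y)) and (x implies x)) and (not (y implies y) or (y implies x))) and ((x and y) implies (y and (y or y)))) and (((y and not (y and x)) or not (y and (y implies x))) implies (((x or x) or (x or x)) implies (y or (x and x)))) = 3/5 and 1 = 3/5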